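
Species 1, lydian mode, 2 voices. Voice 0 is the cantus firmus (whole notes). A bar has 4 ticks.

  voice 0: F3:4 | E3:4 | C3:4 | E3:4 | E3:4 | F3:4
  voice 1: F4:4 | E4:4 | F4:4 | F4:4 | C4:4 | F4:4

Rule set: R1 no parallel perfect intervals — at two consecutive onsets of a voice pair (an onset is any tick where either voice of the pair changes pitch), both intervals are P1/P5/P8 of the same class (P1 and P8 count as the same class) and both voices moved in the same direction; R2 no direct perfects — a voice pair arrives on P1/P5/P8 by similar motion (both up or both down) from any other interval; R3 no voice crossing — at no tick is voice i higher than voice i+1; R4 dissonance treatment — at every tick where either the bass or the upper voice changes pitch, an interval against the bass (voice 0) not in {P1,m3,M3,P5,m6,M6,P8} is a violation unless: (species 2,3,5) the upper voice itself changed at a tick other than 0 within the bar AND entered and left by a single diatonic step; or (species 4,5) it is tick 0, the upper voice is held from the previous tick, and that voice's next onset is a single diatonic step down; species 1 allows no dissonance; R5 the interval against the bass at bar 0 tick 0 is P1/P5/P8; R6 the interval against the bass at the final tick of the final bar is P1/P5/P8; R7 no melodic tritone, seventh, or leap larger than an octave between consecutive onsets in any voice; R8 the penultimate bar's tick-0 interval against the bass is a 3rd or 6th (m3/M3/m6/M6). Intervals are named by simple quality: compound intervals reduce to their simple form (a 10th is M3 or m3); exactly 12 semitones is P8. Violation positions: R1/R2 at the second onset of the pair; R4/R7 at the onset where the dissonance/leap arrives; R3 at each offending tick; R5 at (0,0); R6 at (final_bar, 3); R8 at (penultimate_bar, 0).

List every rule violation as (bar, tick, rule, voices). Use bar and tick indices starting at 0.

bar 0: v0=F3 v1=F4 downbeat P8
bar 1: v0=E3 v1=E4 downbeat P8
bar 2: v0=C3 v1=F4 downbeat P4
bar 3: v0=E3 v1=F4 downbeat m2
bar 4: v0=E3 v1=C4 downbeat m6
bar 5: v0=F3 v1=F4 downbeat P8
  -> R1 @ bar 1 tick 0 v(0, 1): F3/F4 P8 -> E3/E4 P8 similar
  -> R4 @ bar 2 tick 0 v(0, 1): C3/F4 P4 untreated
  -> R4 @ bar 3 tick 0 v(0, 1): E3/F4 m2 untreated
  -> R2 @ bar 5 tick 0 v(0, 1): E3/C4 m6 -> F3/F4 P8 similar

(1, 0, R1, (0, 1))
(2, 0, R4, (0, 1))
(3, 0, R4, (0, 1))
(5, 0, R2, (0, 1))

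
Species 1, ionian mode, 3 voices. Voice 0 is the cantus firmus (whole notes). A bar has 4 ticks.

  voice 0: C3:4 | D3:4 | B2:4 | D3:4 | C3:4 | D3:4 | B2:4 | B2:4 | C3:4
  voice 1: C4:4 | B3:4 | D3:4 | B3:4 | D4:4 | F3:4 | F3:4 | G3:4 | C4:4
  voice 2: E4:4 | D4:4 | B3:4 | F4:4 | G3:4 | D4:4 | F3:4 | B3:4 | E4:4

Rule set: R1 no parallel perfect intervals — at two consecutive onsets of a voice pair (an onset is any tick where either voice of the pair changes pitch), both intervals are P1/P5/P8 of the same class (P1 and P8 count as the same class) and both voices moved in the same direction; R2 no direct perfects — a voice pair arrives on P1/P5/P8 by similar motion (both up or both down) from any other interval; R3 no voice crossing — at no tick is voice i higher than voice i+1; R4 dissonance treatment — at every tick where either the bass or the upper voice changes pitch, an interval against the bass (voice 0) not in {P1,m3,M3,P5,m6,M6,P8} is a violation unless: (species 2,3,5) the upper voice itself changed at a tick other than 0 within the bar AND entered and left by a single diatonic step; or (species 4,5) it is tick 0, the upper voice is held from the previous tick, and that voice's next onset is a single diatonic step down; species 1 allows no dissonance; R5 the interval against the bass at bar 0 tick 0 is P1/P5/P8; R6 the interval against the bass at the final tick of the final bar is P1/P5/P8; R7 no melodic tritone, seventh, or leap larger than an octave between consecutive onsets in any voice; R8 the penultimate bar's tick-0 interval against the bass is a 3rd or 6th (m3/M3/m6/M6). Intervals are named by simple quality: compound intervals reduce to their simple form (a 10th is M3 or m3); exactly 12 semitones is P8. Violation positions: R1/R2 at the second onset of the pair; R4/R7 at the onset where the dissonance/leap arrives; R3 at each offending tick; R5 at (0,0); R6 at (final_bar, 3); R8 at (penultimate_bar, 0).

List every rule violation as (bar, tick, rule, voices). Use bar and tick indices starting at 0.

(0, 0, R5, (0, 2))
(2, 0, R1, (0, 2))
(3, 0, R7, (2,))
(4, 0, R2, (0, 2))
(4, 0, R3, (1, 2))
(4, 0, R4, (0, 1))
(4, 0, R7, (2,))
(4, 1, R3, (1, 2))
(4, 2, R3, (1, 2))
(4, 3, R3, (1, 2))
(5, 0, R2, (0, 2))
(6, 0, R4, (0, 1))
(6, 0, R4, (0, 2))
(7, 0, R7, (2,))
(7, 0, R8, (0, 2))
(8, 0, R2, (0, 1))
(8, 3, R6, (0, 2))

bar 0: v0=C3 v1=C4 v2=E4 downbeat M3
bar 1: v0=D3 v1=B3 v2=D4 downbeat P8
bar 2: v0=B2 v1=D3 v2=B3 downbeat P8
bar 3: v0=D3 v1=B3 v2=F4 downbeat m3
bar 4: v0=C3 v1=D4 v2=G3 downbeat P5
bar 5: v0=D3 v1=F3 v2=D4 downbeat P8
bar 6: v0=B2 v1=F3 v2=F3 downbeat TT
bar 7: v0=B2 v1=G3 v2=B3 downbeat P8
bar 8: v0=C3 v1=C4 v2=E4 downbeat M3
  -> R5 @ bar 0 tick 0 v(0, 2): opens on M3
  -> R1 @ bar 2 tick 0 v(0, 2): D3/D4 P8 -> B2/B3 P8 similar
  -> R7 @ bar 3 tick 0 v(2,): B3->F4 leap 6st
  -> R2 @ bar 4 tick 0 v(0, 2): D3/F4 m3 -> C3/G3 P5 similar
  -> R3 @ bar 4 tick 0 v(1, 2): D4 above G3
  -> R4 @ bar 4 tick 0 v(0, 1): C3/D4 M2 untreated
  -> R7 @ bar 4 tick 0 v(2,): F4->G3 leap 10st
  -> R3 @ bar 4 tick 1 v(1, 2): D4 above G3
  -> R3 @ bar 4 tick 2 v(1, 2): D4 above G3
  -> R3 @ bar 4 tick 3 v(1, 2): D4 above G3
  -> R2 @ bar 5 tick 0 v(0, 2): C3/G3 P5 -> D3/D4 P8 similar
  -> R4 @ bar 6 tick 0 v(0, 1): B2/F3 TT untreated
  -> R4 @ bar 6 tick 0 v(0, 2): B2/F3 TT untreated
  -> R7 @ bar 7 tick 0 v(2,): F3->B3 leap 6st
  -> R8 @ bar 7 tick 0 v(0, 2): penult P8 not 3rd/6th
  -> R2 @ bar 8 tick 0 v(0, 1): B2/G3 m6 -> C3/C4 P8 similar
  -> R6 @ bar 8 tick 3 v(0, 2): closes on M3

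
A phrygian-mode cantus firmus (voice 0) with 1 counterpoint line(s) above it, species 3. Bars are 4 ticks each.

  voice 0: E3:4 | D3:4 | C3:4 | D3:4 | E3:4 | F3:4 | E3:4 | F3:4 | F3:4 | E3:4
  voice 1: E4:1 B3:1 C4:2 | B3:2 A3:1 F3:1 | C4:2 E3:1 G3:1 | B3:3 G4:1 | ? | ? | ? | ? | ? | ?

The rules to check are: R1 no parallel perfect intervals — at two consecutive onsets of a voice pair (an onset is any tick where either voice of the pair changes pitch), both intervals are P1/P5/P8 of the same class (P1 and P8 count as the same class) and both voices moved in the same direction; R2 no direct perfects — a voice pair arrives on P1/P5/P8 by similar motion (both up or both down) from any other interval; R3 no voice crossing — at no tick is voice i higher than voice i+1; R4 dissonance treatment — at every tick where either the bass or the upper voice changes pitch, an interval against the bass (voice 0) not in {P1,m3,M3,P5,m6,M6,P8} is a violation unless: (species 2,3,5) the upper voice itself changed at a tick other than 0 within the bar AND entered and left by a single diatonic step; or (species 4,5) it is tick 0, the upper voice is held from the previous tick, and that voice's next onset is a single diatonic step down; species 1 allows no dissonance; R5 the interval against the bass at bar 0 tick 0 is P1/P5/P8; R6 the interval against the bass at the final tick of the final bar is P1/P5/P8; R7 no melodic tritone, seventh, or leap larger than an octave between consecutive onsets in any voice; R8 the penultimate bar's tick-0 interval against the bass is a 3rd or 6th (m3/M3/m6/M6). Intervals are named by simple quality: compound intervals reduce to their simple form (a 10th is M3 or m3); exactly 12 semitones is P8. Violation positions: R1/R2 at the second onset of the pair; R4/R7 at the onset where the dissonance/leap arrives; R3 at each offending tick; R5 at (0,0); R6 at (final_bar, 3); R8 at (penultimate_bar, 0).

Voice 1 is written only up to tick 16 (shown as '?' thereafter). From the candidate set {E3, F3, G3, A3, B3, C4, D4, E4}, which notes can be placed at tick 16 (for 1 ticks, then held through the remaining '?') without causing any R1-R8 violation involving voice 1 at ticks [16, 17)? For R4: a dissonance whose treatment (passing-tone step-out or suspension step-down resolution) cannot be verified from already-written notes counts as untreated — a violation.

{B3, C4, E4, G3}

E3: violates R7
F3: violates R4,R7
G3: legal
A3: violates R4,R7
B3: legal
C4: legal
D4: violates R4
E4: legal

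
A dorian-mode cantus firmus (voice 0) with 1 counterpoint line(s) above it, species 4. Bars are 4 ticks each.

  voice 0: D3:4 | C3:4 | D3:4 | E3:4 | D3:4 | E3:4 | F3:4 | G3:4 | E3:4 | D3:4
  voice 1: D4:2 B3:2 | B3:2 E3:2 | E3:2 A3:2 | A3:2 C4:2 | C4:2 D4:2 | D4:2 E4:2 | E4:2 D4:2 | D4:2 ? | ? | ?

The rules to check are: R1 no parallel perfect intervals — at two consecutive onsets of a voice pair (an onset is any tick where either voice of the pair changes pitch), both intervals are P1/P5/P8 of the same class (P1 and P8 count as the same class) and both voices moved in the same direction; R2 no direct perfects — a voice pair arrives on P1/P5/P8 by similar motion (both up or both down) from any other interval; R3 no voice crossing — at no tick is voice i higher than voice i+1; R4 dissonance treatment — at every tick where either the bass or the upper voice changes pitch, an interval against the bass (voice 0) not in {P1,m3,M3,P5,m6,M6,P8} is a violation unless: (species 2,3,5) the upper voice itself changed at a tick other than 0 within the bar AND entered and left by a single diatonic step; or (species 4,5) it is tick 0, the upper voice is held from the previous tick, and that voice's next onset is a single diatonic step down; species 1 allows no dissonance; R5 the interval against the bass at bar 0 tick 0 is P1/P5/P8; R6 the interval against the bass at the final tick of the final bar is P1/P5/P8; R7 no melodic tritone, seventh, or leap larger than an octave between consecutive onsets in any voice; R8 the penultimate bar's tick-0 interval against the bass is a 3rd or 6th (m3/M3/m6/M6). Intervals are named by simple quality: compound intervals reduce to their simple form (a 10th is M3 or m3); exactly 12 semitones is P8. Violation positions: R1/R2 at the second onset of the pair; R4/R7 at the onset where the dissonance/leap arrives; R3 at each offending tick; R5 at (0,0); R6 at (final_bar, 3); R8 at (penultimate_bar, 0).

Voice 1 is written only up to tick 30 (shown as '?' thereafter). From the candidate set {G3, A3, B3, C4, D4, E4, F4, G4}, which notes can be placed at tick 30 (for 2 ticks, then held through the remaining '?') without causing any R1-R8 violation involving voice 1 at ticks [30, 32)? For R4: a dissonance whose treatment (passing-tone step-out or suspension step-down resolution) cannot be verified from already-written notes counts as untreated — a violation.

{B3, D4, E4, G3, G4}

G3: legal
A3: violates R4
B3: legal
C4: violates R4
D4: legal
E4: legal
F4: violates R4
G4: legal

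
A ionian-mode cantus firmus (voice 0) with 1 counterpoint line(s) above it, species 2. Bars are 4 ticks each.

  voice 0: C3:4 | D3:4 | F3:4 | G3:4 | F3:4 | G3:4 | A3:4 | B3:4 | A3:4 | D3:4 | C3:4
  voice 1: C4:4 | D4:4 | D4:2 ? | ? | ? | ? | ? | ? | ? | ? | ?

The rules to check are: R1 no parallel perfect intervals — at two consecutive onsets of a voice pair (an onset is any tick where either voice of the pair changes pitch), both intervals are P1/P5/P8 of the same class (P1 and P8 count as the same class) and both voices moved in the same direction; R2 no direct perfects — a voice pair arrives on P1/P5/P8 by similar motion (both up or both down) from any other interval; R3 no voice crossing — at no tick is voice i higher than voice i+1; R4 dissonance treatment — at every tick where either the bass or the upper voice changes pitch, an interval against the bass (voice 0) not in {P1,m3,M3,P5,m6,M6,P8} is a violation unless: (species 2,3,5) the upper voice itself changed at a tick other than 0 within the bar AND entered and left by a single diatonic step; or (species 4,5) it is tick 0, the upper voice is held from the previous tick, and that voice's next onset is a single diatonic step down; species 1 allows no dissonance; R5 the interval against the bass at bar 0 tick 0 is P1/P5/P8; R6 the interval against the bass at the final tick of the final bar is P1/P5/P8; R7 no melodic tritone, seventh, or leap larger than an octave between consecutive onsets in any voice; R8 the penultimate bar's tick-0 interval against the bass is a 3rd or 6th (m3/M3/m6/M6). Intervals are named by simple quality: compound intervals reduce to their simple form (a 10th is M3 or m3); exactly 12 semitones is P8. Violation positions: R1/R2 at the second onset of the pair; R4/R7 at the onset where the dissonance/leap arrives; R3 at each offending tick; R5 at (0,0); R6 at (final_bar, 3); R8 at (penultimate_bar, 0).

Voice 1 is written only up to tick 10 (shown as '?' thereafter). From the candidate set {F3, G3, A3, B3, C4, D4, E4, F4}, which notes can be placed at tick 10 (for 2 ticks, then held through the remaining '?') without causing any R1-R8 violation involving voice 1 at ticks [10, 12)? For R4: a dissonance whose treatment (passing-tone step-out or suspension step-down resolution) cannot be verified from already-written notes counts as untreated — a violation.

{A3, C4, D4, F3, F4}

F3: legal
G3: violates R4
A3: legal
B3: violates R4
C4: legal
D4: legal
E4: violates R4
F4: legal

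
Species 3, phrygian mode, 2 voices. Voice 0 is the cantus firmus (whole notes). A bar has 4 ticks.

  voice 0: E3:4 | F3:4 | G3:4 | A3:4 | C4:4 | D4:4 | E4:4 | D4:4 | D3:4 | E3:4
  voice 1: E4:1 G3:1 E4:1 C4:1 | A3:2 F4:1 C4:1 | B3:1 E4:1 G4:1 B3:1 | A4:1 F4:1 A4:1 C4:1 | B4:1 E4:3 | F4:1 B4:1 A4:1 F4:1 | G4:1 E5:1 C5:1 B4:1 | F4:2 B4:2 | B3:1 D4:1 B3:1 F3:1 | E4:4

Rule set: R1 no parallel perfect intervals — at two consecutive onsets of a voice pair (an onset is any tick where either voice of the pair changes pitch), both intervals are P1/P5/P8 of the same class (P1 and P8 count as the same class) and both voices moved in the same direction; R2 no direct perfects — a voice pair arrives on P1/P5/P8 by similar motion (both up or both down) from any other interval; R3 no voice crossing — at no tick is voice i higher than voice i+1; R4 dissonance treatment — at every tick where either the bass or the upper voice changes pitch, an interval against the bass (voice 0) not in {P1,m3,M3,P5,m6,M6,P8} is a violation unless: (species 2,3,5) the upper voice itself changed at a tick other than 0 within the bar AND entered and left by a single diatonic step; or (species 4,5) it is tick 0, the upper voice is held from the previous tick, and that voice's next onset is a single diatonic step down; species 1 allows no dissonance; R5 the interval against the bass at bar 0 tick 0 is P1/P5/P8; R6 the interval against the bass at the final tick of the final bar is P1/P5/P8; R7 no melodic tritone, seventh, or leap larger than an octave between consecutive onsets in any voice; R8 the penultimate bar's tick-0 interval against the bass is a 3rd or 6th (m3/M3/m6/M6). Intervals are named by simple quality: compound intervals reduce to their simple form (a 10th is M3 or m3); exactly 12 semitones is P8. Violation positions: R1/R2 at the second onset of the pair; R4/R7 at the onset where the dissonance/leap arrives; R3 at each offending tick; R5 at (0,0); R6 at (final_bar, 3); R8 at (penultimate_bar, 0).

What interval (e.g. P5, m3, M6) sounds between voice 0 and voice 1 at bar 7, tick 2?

M6

voice 0=D4 voice 1=B4 -> M6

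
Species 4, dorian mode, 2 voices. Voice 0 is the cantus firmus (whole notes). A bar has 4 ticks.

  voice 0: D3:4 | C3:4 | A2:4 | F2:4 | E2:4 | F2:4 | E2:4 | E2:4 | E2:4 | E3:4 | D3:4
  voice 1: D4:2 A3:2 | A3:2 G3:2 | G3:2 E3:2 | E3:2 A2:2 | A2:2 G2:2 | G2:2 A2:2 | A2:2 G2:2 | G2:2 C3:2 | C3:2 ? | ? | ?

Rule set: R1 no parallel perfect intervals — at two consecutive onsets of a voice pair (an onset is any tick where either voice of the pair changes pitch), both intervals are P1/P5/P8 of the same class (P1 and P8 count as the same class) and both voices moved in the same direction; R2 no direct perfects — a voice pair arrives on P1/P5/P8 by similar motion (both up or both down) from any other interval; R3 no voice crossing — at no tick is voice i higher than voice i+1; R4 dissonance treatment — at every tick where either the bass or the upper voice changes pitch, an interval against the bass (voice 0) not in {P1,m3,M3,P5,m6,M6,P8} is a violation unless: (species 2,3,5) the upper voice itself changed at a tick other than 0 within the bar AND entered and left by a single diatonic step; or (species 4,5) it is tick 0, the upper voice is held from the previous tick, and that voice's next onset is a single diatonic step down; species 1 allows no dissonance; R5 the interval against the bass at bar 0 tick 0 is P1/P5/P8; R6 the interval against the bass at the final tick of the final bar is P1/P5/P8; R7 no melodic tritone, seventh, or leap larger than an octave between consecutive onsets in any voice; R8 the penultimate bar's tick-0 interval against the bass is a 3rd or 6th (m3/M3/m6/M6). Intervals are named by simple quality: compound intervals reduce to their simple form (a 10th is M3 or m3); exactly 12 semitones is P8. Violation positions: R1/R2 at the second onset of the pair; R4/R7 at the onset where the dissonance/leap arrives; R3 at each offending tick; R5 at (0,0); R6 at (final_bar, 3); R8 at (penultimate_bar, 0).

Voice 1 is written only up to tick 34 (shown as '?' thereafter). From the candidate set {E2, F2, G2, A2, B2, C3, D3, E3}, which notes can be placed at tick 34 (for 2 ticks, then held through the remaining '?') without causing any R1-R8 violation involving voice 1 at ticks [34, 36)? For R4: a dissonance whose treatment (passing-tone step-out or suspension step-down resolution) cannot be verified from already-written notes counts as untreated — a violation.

E2: legal
F2: violates R4
G2: legal
A2: violates R4
B2: legal
C3: legal
D3: violates R4
E3: legal

{B2, C3, E2, E3, G2}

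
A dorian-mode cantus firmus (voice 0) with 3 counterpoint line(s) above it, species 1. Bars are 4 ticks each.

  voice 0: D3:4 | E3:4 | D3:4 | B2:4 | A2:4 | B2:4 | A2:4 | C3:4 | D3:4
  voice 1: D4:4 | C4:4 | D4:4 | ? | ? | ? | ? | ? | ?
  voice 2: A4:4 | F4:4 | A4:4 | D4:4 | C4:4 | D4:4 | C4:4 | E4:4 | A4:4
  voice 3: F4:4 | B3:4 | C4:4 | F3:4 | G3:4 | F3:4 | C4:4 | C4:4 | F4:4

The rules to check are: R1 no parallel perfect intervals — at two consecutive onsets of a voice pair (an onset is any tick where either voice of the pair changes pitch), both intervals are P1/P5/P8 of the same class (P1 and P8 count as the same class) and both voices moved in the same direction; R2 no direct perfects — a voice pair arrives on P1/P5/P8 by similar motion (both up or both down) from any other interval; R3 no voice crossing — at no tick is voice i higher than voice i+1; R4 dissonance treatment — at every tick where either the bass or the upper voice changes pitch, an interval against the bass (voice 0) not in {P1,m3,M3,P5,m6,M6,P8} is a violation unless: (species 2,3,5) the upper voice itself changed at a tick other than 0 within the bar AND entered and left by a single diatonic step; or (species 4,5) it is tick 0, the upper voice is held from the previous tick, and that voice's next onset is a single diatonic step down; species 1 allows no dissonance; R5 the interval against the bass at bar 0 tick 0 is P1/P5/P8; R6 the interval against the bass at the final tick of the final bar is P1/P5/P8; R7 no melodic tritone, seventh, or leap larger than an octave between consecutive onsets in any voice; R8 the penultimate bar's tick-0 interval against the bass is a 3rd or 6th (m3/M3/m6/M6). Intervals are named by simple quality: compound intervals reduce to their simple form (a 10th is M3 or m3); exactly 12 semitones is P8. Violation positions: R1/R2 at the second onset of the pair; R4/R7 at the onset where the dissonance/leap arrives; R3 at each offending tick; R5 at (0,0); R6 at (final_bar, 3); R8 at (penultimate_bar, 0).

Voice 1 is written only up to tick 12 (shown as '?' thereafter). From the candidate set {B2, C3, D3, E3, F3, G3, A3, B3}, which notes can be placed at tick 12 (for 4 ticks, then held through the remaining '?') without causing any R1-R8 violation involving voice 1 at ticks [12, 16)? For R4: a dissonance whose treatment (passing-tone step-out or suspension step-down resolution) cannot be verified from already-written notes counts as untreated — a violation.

B2: violates R1,R7
C3: violates R4,R7
D3: violates R2
E3: violates R4,R7
F3: violates R2,R4
G3: violates R1
A3: violates R4
B3: violates R1

{}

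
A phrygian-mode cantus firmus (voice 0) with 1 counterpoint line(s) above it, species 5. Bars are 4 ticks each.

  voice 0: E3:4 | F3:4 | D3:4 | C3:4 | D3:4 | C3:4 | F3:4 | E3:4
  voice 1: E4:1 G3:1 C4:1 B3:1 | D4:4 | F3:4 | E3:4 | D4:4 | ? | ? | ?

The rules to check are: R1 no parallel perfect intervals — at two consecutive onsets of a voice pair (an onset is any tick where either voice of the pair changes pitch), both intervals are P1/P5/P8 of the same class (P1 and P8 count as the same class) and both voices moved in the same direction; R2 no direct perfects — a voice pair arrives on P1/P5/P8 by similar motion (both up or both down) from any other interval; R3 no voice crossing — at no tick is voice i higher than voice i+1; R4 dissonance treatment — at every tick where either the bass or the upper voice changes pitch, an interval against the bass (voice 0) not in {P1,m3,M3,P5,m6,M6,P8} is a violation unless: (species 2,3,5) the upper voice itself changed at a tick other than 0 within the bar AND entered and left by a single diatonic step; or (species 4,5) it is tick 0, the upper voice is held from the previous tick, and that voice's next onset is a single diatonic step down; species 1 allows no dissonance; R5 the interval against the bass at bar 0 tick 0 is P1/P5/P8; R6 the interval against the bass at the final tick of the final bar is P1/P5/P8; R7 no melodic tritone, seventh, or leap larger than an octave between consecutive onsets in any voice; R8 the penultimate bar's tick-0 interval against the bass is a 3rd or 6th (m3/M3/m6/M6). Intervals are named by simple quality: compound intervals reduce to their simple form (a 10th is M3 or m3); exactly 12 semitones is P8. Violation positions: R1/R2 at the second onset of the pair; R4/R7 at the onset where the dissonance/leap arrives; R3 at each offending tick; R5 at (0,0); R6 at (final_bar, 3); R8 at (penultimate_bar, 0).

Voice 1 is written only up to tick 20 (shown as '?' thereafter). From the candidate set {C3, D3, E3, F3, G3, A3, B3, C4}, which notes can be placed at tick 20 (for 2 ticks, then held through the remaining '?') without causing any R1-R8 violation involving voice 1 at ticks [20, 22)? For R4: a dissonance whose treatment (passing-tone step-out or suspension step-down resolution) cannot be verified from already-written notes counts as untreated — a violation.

{A3}

C3: violates R1,R7
D3: violates R4
E3: violates R7
F3: violates R4
G3: violates R2
A3: legal
B3: violates R4
C4: violates R1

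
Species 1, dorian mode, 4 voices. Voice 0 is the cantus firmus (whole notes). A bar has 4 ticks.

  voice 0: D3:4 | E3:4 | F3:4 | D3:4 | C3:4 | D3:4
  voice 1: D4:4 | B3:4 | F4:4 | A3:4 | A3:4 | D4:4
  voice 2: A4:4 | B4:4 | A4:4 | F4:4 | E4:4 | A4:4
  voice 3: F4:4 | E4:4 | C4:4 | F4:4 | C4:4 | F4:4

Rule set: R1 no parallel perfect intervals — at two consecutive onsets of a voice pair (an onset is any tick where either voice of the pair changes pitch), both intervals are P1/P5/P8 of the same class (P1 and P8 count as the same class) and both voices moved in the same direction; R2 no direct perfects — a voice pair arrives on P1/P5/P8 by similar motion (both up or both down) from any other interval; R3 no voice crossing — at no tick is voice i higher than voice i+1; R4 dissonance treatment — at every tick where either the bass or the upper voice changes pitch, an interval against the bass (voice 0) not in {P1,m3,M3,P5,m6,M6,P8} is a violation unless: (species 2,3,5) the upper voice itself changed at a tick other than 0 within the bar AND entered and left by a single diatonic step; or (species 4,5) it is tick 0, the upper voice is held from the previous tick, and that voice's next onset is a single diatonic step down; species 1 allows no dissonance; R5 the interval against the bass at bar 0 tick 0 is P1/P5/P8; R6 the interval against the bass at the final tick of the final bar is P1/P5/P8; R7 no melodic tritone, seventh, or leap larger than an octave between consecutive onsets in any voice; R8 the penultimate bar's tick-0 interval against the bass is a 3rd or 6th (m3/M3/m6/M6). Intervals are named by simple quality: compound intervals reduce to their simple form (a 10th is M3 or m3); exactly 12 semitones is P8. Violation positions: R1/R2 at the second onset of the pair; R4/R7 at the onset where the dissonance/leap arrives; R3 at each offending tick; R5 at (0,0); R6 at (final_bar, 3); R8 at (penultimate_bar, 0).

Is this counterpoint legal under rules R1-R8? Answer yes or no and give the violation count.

No (31 violations)

bar 0: v0=D3 v1=D4 v2=A4 v3=F4 (m3)
bar 1: v0=E3 v1=B3 v2=B4 v3=E4 (P8)
bar 2: v0=F3 v1=F4 v2=A4 v3=C4 (P5)
bar 3: v0=D3 v1=A3 v2=F4 v3=F4 (m3)
bar 4: v0=C3 v1=A3 v2=E4 v3=C4 (P8)
bar 5: v0=D3 v1=D4 v2=A4 v3=F4 (m3)
  R3 @ bar0.0: A4 above F4
  R5 @ bar0.0: opens on m3
  R3 @ bar0.1: A4 above F4
  R3 @ bar0.2: A4 above F4
  R3 @ bar0.3: A4 above F4
  R1 @ bar1.0: D3/A4 P5 -> E3/B4 P5 similar
  R3 @ bar1.0: B4 above E4
  R3 @ bar1.1: B4 above E4
  R3 @ bar1.2: B4 above E4
  R3 @ bar1.3: B4 above E4
  R2 @ bar2.0: E3/B3 P5 -> F3/F4 P8 similar
  R3 @ bar2.0: A4 above C4
  R7 @ bar2.0: B3->F4 leap 6st
  R3 @ bar2.1: A4 above C4
  R3 @ bar2.2: A4 above C4
  R3 @ bar2.3: A4 above C4
  R2 @ bar3.0: F3/F4 P8 -> D3/A3 P5 similar
  R2 @ bar4.0: D3/F4 m3 -> C3/C4 P8 similar
  R3 @ bar4.0: E4 above C4
  R8 @ bar4.0: penult P8 not 3rd/6th
  R3 @ bar4.1: E4 above C4
  R3 @ bar4.2: E4 above C4
  R3 @ bar4.3: E4 above C4
  R1 @ bar5.0: A3/E4 P5 -> D4/A4 P5 similar
  R2 @ bar5.0: C3/A3 M6 -> D3/D4 P8 similar
  R2 @ bar5.0: C3/E4 M3 -> D3/A4 P5 similar
  R3 @ bar5.0: A4 above F4
  R3 @ bar5.1: A4 above F4
  R3 @ bar5.2: A4 above F4
  R3 @ bar5.3: A4 above F4
  R6 @ bar5.3: closes on m3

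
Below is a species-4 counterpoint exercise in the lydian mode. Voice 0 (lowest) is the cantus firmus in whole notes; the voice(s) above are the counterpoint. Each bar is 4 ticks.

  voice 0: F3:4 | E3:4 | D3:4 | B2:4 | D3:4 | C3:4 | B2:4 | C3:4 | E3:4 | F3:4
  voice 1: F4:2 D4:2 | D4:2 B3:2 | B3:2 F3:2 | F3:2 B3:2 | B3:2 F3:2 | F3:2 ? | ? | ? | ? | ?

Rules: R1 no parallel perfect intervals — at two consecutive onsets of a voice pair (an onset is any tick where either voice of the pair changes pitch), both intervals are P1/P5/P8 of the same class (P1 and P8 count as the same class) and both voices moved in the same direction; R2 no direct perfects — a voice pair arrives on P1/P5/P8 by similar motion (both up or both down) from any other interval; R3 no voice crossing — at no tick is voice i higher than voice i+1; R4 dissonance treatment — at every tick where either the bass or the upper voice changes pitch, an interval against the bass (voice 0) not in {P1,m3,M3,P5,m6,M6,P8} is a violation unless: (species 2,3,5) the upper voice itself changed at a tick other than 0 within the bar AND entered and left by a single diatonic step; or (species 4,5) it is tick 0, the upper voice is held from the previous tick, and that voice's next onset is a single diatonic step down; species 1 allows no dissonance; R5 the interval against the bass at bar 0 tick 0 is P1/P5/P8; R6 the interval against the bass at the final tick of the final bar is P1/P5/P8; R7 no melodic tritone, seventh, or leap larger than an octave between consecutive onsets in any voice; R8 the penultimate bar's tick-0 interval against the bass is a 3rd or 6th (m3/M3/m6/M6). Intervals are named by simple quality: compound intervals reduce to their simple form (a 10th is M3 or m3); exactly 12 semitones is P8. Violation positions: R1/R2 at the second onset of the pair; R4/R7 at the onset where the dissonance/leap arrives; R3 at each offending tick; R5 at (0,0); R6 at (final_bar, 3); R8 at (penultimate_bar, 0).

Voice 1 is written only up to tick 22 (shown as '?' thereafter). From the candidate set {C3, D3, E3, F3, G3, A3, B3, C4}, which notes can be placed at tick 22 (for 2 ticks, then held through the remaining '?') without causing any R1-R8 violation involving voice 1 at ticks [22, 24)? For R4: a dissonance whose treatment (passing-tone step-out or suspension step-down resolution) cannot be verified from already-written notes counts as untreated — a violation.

{A3, C3, C4, E3, F3, G3}

C3: legal
D3: violates R4
E3: legal
F3: legal
G3: legal
A3: legal
B3: violates R4,R7
C4: legal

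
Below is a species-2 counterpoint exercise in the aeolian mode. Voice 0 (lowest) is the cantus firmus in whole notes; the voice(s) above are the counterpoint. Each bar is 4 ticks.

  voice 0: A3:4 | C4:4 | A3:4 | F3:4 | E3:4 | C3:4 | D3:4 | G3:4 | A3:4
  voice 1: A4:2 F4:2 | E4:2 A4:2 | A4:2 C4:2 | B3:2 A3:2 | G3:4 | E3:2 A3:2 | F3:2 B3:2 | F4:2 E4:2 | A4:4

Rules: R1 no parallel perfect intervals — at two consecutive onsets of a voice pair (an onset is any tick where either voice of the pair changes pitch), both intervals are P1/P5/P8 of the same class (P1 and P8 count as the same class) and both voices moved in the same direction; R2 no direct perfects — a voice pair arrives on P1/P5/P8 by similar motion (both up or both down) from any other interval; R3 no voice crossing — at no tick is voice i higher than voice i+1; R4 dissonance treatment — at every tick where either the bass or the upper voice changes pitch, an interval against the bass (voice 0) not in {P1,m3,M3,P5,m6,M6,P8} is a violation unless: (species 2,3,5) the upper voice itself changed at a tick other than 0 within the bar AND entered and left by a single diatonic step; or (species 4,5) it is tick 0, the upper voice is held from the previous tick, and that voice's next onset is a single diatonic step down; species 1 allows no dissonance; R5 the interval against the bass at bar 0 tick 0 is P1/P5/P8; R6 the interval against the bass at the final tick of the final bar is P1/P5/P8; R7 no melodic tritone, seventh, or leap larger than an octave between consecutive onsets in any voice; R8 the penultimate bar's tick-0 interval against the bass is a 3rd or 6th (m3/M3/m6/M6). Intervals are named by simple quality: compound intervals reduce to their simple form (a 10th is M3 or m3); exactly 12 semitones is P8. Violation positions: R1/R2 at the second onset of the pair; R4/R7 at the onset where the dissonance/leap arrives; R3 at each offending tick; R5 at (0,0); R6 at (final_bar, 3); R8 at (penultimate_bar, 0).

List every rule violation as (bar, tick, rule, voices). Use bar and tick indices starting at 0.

(3, 0, R4, (0, 1))
(6, 2, R7, (1,))
(7, 0, R4, (0, 1))
(7, 0, R7, (1,))
(7, 0, R8, (0, 1))
(8, 0, R2, (0, 1))

bar 0: v0=A3 v1=A4 downbeat P8
bar 1: v0=C4 v1=E4 downbeat M3
bar 2: v0=A3 v1=A4 downbeat P8
bar 3: v0=F3 v1=B3 downbeat TT
bar 4: v0=E3 v1=G3 downbeat m3
bar 5: v0=C3 v1=E3 downbeat M3
bar 6: v0=D3 v1=F3 downbeat m3
bar 7: v0=G3 v1=F4 downbeat m7
bar 8: v0=A3 v1=A4 downbeat P8
  -> R4 @ bar 3 tick 0 v(0, 1): F3/B3 TT untreated
  -> R7 @ bar 6 tick 2 v(1,): F3->B3 leap 6st
  -> R4 @ bar 7 tick 0 v(0, 1): G3/F4 m7 untreated
  -> R7 @ bar 7 tick 0 v(1,): B3->F4 leap 6st
  -> R8 @ bar 7 tick 0 v(0, 1): penult m7 not 3rd/6th
  -> R2 @ bar 8 tick 0 v(0, 1): G3/E4 M6 -> A3/A4 P8 similar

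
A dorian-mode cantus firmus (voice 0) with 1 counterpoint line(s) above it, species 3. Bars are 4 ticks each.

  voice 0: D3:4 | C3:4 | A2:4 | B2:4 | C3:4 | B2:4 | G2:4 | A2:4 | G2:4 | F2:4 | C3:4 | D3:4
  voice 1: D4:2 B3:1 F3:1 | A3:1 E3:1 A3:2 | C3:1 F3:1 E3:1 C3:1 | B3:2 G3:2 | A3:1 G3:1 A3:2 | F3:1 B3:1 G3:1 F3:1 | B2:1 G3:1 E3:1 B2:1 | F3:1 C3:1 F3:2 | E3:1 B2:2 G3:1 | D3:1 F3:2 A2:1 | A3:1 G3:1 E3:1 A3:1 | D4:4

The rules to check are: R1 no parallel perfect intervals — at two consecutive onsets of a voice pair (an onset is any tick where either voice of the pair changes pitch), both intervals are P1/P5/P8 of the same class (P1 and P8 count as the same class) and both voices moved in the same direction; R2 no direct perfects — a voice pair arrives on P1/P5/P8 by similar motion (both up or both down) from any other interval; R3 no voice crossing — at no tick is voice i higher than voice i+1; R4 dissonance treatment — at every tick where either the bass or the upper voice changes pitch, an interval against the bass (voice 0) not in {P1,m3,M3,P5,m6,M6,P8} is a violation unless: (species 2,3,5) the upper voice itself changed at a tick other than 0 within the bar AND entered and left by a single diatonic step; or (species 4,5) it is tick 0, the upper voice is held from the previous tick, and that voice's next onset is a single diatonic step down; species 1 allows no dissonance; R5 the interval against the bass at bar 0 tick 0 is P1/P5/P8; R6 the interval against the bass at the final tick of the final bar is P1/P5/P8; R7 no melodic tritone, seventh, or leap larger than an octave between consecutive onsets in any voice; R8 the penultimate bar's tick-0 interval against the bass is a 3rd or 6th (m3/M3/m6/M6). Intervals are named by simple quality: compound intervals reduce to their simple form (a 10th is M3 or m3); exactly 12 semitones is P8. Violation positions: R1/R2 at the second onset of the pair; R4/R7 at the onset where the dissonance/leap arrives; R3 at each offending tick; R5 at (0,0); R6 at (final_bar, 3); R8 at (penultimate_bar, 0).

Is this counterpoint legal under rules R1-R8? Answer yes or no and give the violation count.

bar 0: v0=D3 v1=D4 (P8)
bar 1: v0=C3 v1=A3 (M6)
bar 2: v0=A2 v1=C3 (m3)
bar 3: v0=B2 v1=B3 (P8)
bar 4: v0=C3 v1=A3 (M6)
bar 5: v0=B2 v1=F3 (TT)
bar 6: v0=G2 v1=B2 (M3)
bar 7: v0=A2 v1=F3 (m6)
bar 8: v0=G2 v1=E3 (M6)
bar 9: v0=F2 v1=D3 (M6)
bar 10: v0=C3 v1=A3 (M6)
bar 11: v0=D3 v1=D4 (P8)
  R7 @ bar0.3: B3->F3 leap 6st
  R2 @ bar3.0: A2/C3 m3 -> B2/B3 P8 similar
  R7 @ bar3.0: C3->B3 leap 11st
  R4 @ bar5.0: B2/F3 TT untreated
  R7 @ bar5.1: F3->B3 leap 6st
  R4 @ bar5.3: B2/F3 TT untreated
  R7 @ bar6.0: F3->B2 leap 6st
  R7 @ bar7.0: B2->F3 leap 6st
  R2 @ bar11.0: C3/A3 M6 -> D3/D4 P8 similar

No (9 violations)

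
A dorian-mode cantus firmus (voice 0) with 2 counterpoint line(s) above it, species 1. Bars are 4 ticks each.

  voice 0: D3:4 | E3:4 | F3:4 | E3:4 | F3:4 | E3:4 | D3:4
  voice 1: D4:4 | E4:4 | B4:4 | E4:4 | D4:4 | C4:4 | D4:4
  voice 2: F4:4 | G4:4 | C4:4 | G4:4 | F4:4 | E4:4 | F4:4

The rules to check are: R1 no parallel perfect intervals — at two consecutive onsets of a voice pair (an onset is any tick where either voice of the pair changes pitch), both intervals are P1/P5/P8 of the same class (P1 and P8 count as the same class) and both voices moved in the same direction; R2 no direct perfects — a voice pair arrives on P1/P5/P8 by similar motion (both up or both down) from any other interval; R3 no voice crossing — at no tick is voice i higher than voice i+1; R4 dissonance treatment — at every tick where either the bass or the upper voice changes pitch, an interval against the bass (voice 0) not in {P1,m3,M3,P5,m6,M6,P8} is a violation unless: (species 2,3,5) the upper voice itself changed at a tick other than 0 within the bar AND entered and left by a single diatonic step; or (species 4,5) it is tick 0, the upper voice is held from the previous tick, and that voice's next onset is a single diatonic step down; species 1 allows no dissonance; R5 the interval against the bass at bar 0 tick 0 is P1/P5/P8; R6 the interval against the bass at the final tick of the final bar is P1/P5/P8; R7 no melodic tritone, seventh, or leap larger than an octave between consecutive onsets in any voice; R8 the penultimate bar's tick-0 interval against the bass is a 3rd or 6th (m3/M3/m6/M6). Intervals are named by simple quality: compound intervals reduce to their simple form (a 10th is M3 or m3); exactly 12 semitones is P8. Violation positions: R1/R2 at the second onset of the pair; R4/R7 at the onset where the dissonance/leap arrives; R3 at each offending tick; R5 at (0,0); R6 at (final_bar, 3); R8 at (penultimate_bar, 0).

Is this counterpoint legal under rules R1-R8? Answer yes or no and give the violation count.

bar 0: v0=D3 v1=D4 v2=F4 (m3)
bar 1: v0=E3 v1=E4 v2=G4 (m3)
bar 2: v0=F3 v1=B4 v2=C4 (P5)
bar 3: v0=E3 v1=E4 v2=G4 (m3)
bar 4: v0=F3 v1=D4 v2=F4 (P8)
bar 5: v0=E3 v1=C4 v2=E4 (P8)
bar 6: v0=D3 v1=D4 v2=F4 (m3)
  R5 @ bar0.0: opens on m3
  R1 @ bar1.0: D3/D4 P8 -> E3/E4 P8 similar
  R3 @ bar2.0: B4 above C4
  R4 @ bar2.0: F3/B4 TT untreated
  R3 @ bar2.1: B4 above C4
  R3 @ bar2.2: B4 above C4
  R3 @ bar2.3: B4 above C4
  R2 @ bar3.0: F3/B4 TT -> E3/E4 P8 similar
  R1 @ bar5.0: F3/F4 P8 -> E3/E4 P8 similar
  R8 @ bar5.0: penult P8 not 3rd/6th
  R6 @ bar6.3: closes on m3

No (11 violations)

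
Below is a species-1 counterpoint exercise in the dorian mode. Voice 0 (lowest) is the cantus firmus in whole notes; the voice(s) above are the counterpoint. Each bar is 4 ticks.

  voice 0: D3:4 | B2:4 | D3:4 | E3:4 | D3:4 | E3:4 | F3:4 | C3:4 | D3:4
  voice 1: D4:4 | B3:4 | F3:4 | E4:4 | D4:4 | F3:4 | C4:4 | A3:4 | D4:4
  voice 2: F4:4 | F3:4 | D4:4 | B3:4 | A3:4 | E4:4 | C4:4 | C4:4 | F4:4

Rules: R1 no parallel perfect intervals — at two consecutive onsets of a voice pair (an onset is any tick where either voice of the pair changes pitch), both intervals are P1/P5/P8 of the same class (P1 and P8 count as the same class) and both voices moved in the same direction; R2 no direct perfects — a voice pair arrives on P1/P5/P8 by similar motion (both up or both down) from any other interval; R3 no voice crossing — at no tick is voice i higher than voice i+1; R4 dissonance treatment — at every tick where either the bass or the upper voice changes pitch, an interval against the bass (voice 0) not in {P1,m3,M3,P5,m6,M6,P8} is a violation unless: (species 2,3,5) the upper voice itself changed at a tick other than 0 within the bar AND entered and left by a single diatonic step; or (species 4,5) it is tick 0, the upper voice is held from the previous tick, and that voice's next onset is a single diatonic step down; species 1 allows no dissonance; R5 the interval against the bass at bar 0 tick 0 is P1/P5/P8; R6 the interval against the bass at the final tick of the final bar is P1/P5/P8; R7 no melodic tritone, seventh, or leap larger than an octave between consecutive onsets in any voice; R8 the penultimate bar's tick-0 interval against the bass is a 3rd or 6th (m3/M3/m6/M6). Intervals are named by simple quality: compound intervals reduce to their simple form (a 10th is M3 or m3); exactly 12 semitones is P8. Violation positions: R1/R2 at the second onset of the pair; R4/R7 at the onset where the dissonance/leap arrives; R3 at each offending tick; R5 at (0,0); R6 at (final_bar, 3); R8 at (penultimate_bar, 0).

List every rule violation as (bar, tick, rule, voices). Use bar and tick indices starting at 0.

bar 0: v0=D3 v1=D4 v2=F4 downbeat m3
bar 1: v0=B2 v1=B3 v2=F3 downbeat TT
bar 2: v0=D3 v1=F3 v2=D4 downbeat P8
bar 3: v0=E3 v1=E4 v2=B3 downbeat P5
bar 4: v0=D3 v1=D4 v2=A3 downbeat P5
bar 5: v0=E3 v1=F3 v2=E4 downbeat P8
bar 6: v0=F3 v1=C4 v2=C4 downbeat P5
bar 7: v0=C3 v1=A3 v2=C4 downbeat P8
bar 8: v0=D3 v1=D4 v2=F4 downbeat m3
  -> R5 @ bar 0 tick 0 v(0, 2): opens on m3
  -> R1 @ bar 1 tick 0 v(0, 1): D3/D4 P8 -> B2/B3 P8 similar
  -> R3 @ bar 1 tick 0 v(1, 2): B3 above F3
  -> R4 @ bar 1 tick 0 v(0, 2): B2/F3 TT untreated
  -> R3 @ bar 1 tick 1 v(1, 2): B3 above F3
  -> R3 @ bar 1 tick 2 v(1, 2): B3 above F3
  -> R3 @ bar 1 tick 3 v(1, 2): B3 above F3
  -> R2 @ bar 2 tick 0 v(0, 2): B2/F3 TT -> D3/D4 P8 similar
  -> R7 @ bar 2 tick 0 v(1,): B3->F3 leap 6st
  -> R2 @ bar 3 tick 0 v(0, 1): D3/F3 m3 -> E3/E4 P8 similar
  -> R3 @ bar 3 tick 0 v(1, 2): E4 above B3
  -> R7 @ bar 3 tick 0 v(1,): F3->E4 leap 11st
  -> R3 @ bar 3 tick 1 v(1, 2): E4 above B3
  -> R3 @ bar 3 tick 2 v(1, 2): E4 above B3
  -> R3 @ bar 3 tick 3 v(1, 2): E4 above B3
  -> R1 @ bar 4 tick 0 v(0, 1): E3/E4 P8 -> D3/D4 P8 similar
  -> R1 @ bar 4 tick 0 v(0, 2): E3/B3 P5 -> D3/A3 P5 similar
  -> R3 @ bar 4 tick 0 v(1, 2): D4 above A3
  -> R3 @ bar 4 tick 1 v(1, 2): D4 above A3
  -> R3 @ bar 4 tick 2 v(1, 2): D4 above A3
  -> R3 @ bar 4 tick 3 v(1, 2): D4 above A3
  -> R2 @ bar 5 tick 0 v(0, 2): D3/A3 P5 -> E3/E4 P8 similar
  -> R4 @ bar 5 tick 0 v(0, 1): E3/F3 m2 untreated
  -> R2 @ bar 6 tick 0 v(0, 1): E3/F3 m2 -> F3/C4 P5 similar
  -> R8 @ bar 7 tick 0 v(0, 2): penult P8 not 3rd/6th
  -> R2 @ bar 8 tick 0 v(0, 1): C3/A3 M6 -> D3/D4 P8 similar
  -> R6 @ bar 8 tick 3 v(0, 2): closes on m3

(0, 0, R5, (0, 2))
(1, 0, R1, (0, 1))
(1, 0, R3, (1, 2))
(1, 0, R4, (0, 2))
(1, 1, R3, (1, 2))
(1, 2, R3, (1, 2))
(1, 3, R3, (1, 2))
(2, 0, R2, (0, 2))
(2, 0, R7, (1,))
(3, 0, R2, (0, 1))
(3, 0, R3, (1, 2))
(3, 0, R7, (1,))
(3, 1, R3, (1, 2))
(3, 2, R3, (1, 2))
(3, 3, R3, (1, 2))
(4, 0, R1, (0, 1))
(4, 0, R1, (0, 2))
(4, 0, R3, (1, 2))
(4, 1, R3, (1, 2))
(4, 2, R3, (1, 2))
(4, 3, R3, (1, 2))
(5, 0, R2, (0, 2))
(5, 0, R4, (0, 1))
(6, 0, R2, (0, 1))
(7, 0, R8, (0, 2))
(8, 0, R2, (0, 1))
(8, 3, R6, (0, 2))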